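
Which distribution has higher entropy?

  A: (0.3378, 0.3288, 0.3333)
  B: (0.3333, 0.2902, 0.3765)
A

Both distributions are close to uniform, making this a harder comparison.

H(A) = 1.5849 bits
H(B) = 1.5769 bits

The distribution closer to uniform has higher entropy.
Answer: A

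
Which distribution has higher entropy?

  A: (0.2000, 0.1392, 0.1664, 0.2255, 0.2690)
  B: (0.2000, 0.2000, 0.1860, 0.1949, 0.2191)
B

Both distributions are close to uniform, making this a harder comparison.

H(A) = 2.2849 bits
H(B) = 2.3198 bits

The distribution closer to uniform has higher entropy.
Answer: B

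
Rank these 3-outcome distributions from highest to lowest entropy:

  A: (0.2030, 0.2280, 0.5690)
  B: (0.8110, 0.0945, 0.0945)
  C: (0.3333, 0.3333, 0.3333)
C > A > B

Key insight: Entropy is maximized by uniform distributions and minimized by concentrated distributions.

- Uniform distributions have maximum entropy log₂(3) = 1.5850 bits
- The more "peaked" or concentrated a distribution, the lower its entropy

Entropies:
  H(A) = 1.4162 bits
  H(B) = 0.8884 bits
  H(C) = 1.5850 bits

Ranking: C > A > B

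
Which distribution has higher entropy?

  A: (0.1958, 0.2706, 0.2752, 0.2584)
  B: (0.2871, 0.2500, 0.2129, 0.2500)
B

Both distributions are close to uniform, making this a harder comparison.

H(A) = 1.9877 bits
H(B) = 1.9920 bits

The distribution closer to uniform has higher entropy.
Answer: B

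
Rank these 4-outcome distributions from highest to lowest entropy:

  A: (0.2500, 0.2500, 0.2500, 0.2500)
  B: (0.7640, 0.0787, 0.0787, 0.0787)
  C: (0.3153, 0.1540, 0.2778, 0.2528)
A > C > B

Key insight: Entropy is maximized by uniform distributions and minimized by concentrated distributions.

- Uniform distributions have maximum entropy log₂(4) = 2.0000 bits
- The more "peaked" or concentrated a distribution, the lower its entropy

Entropies:
  H(A) = 2.0000 bits
  H(B) = 1.1624 bits
  H(C) = 1.9556 bits

Ranking: A > C > B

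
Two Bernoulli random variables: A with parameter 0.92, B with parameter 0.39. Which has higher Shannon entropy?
B

For binary distributions, entropy is maximized at p=0.5 and decreases as p moves toward 0 or 1.

H(A) = H(0.92) = 0.4022 bits
H(B) = H(0.39) = 0.9648 bits

Distribution B (p=0.39) is closer to uniform (p=0.5), so it has higher entropy.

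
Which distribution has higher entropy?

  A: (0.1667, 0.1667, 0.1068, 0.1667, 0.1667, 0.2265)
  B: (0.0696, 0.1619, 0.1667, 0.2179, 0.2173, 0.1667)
A

Both distributions are close to uniform, making this a harder comparison.

H(A) = 2.5533 bits
H(B) = 2.5120 bits

The distribution closer to uniform has higher entropy.
Answer: A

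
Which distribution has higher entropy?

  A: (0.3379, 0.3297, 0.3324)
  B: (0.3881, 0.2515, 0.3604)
A

Both distributions are close to uniform, making this a harder comparison.

H(A) = 1.5849 bits
H(B) = 1.5614 bits

The distribution closer to uniform has higher entropy.
Answer: A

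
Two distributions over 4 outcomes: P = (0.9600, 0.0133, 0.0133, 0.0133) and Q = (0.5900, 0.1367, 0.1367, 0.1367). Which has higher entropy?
Q

P is highly concentrated on one outcome (96%), making it nearly deterministic. Q spreads its mass more evenly (max 59%). The more spread-out distribution has higher entropy: H(P) ≈ 0.306 bits, H(Q) ≈ 1.626 bits.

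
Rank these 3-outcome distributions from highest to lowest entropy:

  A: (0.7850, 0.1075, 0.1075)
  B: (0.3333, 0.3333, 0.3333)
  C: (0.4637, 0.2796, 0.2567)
B > C > A

Key insight: Entropy is maximized by uniform distributions and minimized by concentrated distributions.

- Uniform distributions have maximum entropy log₂(3) = 1.5850 bits
- The more "peaked" or concentrated a distribution, the lower its entropy

Entropies:
  H(A) = 0.9659 bits
  H(B) = 1.5850 bits
  H(C) = 1.5318 bits

Ranking: B > C > A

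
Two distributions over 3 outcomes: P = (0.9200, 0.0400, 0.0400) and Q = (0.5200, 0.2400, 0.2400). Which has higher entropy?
Q

P is highly concentrated on one outcome (92%), making it nearly deterministic. Q spreads its mass more evenly (max 52%). The more spread-out distribution has higher entropy: H(P) ≈ 0.482 bits, H(Q) ≈ 1.479 bits.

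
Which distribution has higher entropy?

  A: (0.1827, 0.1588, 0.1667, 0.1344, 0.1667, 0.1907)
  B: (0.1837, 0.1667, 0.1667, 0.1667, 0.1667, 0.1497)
B

Both distributions are close to uniform, making this a harder comparison.

H(A) = 2.5764 bits
H(B) = 2.5825 bits

The distribution closer to uniform has higher entropy.
Answer: B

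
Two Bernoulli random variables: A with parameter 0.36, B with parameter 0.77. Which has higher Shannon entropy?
A

For binary distributions, entropy is maximized at p=0.5 and decreases as p moves toward 0 or 1.

H(A) = H(0.36) = 0.9427 bits
H(B) = H(0.77) = 0.7780 bits

Distribution A (p=0.36) is closer to uniform (p=0.5), so it has higher entropy.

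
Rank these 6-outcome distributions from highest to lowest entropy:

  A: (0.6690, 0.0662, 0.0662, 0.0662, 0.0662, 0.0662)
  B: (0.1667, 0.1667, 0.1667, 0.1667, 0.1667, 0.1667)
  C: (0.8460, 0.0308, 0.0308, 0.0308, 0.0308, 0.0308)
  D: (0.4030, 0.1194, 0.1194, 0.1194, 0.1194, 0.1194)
B > D > A > C

Key insight: Entropy is maximized by uniform distributions and minimized by concentrated distributions.

Entropies:
  H(A) = 1.6845 bits
  H(B) = 2.5850 bits
  H(C) = 0.9773 bits
  H(D) = 2.3589 bits

Ranking: B > D > A > C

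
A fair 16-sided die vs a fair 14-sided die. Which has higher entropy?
16-sided die

Both are uniform distributions; for uniform over n outcomes, H = log₂(n). H(16-sided) = log₂(16) = 4.000 bits and H(14-sided) = log₂(14) = 3.807 bits. More outcomes in a uniform distribution means higher entropy.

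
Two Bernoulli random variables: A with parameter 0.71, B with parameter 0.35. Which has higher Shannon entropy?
B

For binary distributions, entropy is maximized at p=0.5 and decreases as p moves toward 0 or 1.

H(A) = H(0.71) = 0.8687 bits
H(B) = H(0.35) = 0.9341 bits

Distribution B (p=0.35) is closer to uniform (p=0.5), so it has higher entropy.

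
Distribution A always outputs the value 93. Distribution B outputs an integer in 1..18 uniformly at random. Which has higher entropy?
B

A is deterministic, so H(A) = 0. B is uniform over 18 outcomes, so H(B) = log₂(18) = 4.170 bits. Any distribution with genuine randomness has higher entropy than a deterministic one.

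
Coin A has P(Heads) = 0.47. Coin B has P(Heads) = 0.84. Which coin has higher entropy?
A

For binary distributions, entropy is maximized at p=0.5 and decreases as p moves toward 0 or 1.

H(A) = H(0.47) = 0.9974 bits
H(B) = H(0.84) = 0.6343 bits

Distribution A (p=0.47) is closer to uniform (p=0.5), so it has higher entropy.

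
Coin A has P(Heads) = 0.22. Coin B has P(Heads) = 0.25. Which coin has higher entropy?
B

For binary distributions, entropy is maximized at p=0.5 and decreases as p moves toward 0 or 1.

H(A) = H(0.22) = 0.7602 bits
H(B) = H(0.25) = 0.8113 bits

Distribution B (p=0.25) is closer to uniform (p=0.5), so it has higher entropy.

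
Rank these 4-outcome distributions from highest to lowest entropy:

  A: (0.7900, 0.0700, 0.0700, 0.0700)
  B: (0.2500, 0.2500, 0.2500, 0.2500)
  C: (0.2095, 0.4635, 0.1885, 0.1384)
B > C > A

Key insight: Entropy is maximized by uniform distributions and minimized by concentrated distributions.

- Uniform distributions have maximum entropy log₂(4) = 2.0000 bits
- The more "peaked" or concentrated a distribution, the lower its entropy

Entropies:
  H(A) = 1.0743 bits
  H(B) = 2.0000 bits
  H(C) = 1.8353 bits

Ranking: B > C > A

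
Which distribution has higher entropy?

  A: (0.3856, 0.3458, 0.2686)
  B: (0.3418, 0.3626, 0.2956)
B

Both distributions are close to uniform, making this a harder comparison.

H(A) = 1.5693 bits
H(B) = 1.5798 bits

The distribution closer to uniform has higher entropy.
Answer: B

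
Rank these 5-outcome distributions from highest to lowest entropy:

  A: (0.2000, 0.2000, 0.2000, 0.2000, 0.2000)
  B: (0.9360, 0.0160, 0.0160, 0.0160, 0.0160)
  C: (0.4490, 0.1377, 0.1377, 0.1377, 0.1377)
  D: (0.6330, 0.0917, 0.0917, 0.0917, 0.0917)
A > C > D > B

Key insight: Entropy is maximized by uniform distributions and minimized by concentrated distributions.

Entropies:
  H(A) = 2.3219 bits
  H(B) = 0.4711 bits
  H(C) = 2.0945 bits
  H(D) = 1.6823 bits

Ranking: A > C > D > B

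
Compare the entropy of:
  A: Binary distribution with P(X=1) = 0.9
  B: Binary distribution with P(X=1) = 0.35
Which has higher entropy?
B

For binary distributions, entropy is maximized at p=0.5 and decreases as p moves toward 0 or 1.

H(A) = H(0.9) = 0.4690 bits
H(B) = H(0.35) = 0.9341 bits

Distribution B (p=0.35) is closer to uniform (p=0.5), so it has higher entropy.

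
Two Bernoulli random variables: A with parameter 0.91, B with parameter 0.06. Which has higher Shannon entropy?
A

For binary distributions, entropy is maximized at p=0.5 and decreases as p moves toward 0 or 1.

H(A) = H(0.91) = 0.4365 bits
H(B) = H(0.06) = 0.3274 bits

Distribution A (p=0.91) is closer to uniform (p=0.5), so it has higher entropy.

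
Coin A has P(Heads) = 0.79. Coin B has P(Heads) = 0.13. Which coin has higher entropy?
A

For binary distributions, entropy is maximized at p=0.5 and decreases as p moves toward 0 or 1.

H(A) = H(0.79) = 0.7415 bits
H(B) = H(0.13) = 0.5574 bits

Distribution A (p=0.79) is closer to uniform (p=0.5), so it has higher entropy.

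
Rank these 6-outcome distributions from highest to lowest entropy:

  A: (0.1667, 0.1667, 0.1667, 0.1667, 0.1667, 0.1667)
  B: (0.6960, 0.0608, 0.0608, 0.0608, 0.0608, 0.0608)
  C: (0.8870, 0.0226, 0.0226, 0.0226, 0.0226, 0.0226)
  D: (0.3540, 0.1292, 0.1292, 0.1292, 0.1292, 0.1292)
A > D > B > C

Key insight: Entropy is maximized by uniform distributions and minimized by concentrated distributions.

Entropies:
  H(A) = 2.5850 bits
  H(B) = 1.5920 bits
  H(C) = 0.7713 bits
  H(D) = 2.4376 bits

Ranking: A > D > B > C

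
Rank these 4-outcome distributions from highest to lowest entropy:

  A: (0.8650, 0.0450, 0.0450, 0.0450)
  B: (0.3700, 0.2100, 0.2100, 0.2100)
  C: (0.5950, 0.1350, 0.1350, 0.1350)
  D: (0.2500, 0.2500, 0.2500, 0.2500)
D > B > C > A

Key insight: Entropy is maximized by uniform distributions and minimized by concentrated distributions.

Entropies:
  H(A) = 0.7850 bits
  H(B) = 1.9492 bits
  H(C) = 1.6157 bits
  H(D) = 2.0000 bits

Ranking: D > B > C > A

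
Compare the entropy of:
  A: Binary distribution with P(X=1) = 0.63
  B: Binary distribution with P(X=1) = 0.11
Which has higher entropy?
A

For binary distributions, entropy is maximized at p=0.5 and decreases as p moves toward 0 or 1.

H(A) = H(0.63) = 0.9507 bits
H(B) = H(0.11) = 0.4999 bits

Distribution A (p=0.63) is closer to uniform (p=0.5), so it has higher entropy.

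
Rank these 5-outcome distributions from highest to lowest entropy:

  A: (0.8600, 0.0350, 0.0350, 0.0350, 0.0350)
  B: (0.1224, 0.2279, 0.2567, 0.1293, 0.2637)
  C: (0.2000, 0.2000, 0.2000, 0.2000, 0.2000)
C > B > A

Key insight: Entropy is maximized by uniform distributions and minimized by concentrated distributions.

- Uniform distributions have maximum entropy log₂(5) = 2.3219 bits
- The more "peaked" or concentrated a distribution, the lower its entropy

Entropies:
  H(A) = 0.8642 bits
  H(B) = 2.2495 bits
  H(C) = 2.3219 bits

Ranking: C > B > A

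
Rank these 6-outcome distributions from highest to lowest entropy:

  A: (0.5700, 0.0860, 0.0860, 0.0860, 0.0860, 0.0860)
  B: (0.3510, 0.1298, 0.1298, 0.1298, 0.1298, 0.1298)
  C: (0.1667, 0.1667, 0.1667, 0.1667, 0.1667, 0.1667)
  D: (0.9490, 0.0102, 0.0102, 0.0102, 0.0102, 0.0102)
C > B > A > D

Key insight: Entropy is maximized by uniform distributions and minimized by concentrated distributions.

Entropies:
  H(A) = 1.9842 bits
  H(B) = 2.4419 bits
  H(C) = 2.5850 bits
  H(D) = 0.4090 bits

Ranking: C > B > A > D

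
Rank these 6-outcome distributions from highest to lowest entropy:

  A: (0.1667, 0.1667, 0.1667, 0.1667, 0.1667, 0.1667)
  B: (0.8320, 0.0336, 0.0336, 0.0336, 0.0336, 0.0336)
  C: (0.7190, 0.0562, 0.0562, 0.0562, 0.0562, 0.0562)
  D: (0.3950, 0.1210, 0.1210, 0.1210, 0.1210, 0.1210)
A > D > C > B

Key insight: Entropy is maximized by uniform distributions and minimized by concentrated distributions.

Entropies:
  H(A) = 2.5850 bits
  H(B) = 1.0432 bits
  H(C) = 1.5093 bits
  H(D) = 2.3727 bits

Ranking: A > D > C > B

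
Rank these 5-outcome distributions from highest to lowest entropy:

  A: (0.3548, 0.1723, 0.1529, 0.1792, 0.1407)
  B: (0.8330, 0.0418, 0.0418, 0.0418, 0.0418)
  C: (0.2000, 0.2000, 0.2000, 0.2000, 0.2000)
C > A > B

Key insight: Entropy is maximized by uniform distributions and minimized by concentrated distributions.

- Uniform distributions have maximum entropy log₂(5) = 2.3219 bits
- The more "peaked" or concentrated a distribution, the lower its entropy

Entropies:
  H(A) = 2.2244 bits
  H(B) = 0.9848 bits
  H(C) = 2.3219 bits

Ranking: C > A > B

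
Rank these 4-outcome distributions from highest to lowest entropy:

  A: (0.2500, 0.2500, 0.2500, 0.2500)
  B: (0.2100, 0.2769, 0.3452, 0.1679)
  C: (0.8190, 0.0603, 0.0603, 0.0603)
A > B > C

Key insight: Entropy is maximized by uniform distributions and minimized by concentrated distributions.

- Uniform distributions have maximum entropy log₂(4) = 2.0000 bits
- The more "peaked" or concentrated a distribution, the lower its entropy

Entropies:
  H(A) = 2.0000 bits
  H(B) = 1.9477 bits
  H(C) = 0.9691 bits

Ranking: A > B > C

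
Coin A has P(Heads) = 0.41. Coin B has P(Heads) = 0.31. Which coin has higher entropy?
A

For binary distributions, entropy is maximized at p=0.5 and decreases as p moves toward 0 or 1.

H(A) = H(0.41) = 0.9765 bits
H(B) = H(0.31) = 0.8932 bits

Distribution A (p=0.41) is closer to uniform (p=0.5), so it has higher entropy.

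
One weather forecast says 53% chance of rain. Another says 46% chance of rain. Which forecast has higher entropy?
53% forecast

Treat each forecast as a Bernoulli distribution. Binary entropy is maximized at p=0.5 and falls off symmetrically toward 0 or 1. The 53% forecast is closer to 50%, so it is more uncertain. H(53%) ≈ 0.997 bits, H(46%) ≈ 0.995 bits.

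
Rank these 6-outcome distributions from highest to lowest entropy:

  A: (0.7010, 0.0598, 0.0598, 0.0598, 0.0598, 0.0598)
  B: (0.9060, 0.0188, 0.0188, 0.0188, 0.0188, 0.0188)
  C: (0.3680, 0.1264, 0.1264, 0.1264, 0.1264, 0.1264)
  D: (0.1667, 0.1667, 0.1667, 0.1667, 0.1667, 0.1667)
D > C > A > B

Key insight: Entropy is maximized by uniform distributions and minimized by concentrated distributions.

Entropies:
  H(A) = 1.5743 bits
  H(B) = 0.6679 bits
  H(C) = 2.4166 bits
  H(D) = 2.5850 bits

Ranking: D > C > A > B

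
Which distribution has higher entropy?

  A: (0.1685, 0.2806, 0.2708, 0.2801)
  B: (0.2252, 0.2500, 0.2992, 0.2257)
B

Both distributions are close to uniform, making this a harder comparison.

H(A) = 1.9720 bits
H(B) = 1.9898 bits

The distribution closer to uniform has higher entropy.
Answer: B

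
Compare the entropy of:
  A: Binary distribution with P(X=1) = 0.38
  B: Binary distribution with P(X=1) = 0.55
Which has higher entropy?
B

For binary distributions, entropy is maximized at p=0.5 and decreases as p moves toward 0 or 1.

H(A) = H(0.38) = 0.9580 bits
H(B) = H(0.55) = 0.9928 bits

Distribution B (p=0.55) is closer to uniform (p=0.5), so it has higher entropy.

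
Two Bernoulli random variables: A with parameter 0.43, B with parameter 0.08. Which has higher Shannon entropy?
A

For binary distributions, entropy is maximized at p=0.5 and decreases as p moves toward 0 or 1.

H(A) = H(0.43) = 0.9858 bits
H(B) = H(0.08) = 0.4022 bits

Distribution A (p=0.43) is closer to uniform (p=0.5), so it has higher entropy.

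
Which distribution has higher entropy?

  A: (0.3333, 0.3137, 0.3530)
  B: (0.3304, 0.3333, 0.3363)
B

Both distributions are close to uniform, making this a harder comparison.

H(A) = 1.5833 bits
H(B) = 1.5849 bits

The distribution closer to uniform has higher entropy.
Answer: B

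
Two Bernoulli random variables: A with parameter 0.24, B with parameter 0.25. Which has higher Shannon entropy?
B

For binary distributions, entropy is maximized at p=0.5 and decreases as p moves toward 0 or 1.

H(A) = H(0.24) = 0.7950 bits
H(B) = H(0.25) = 0.8113 bits

Distribution B (p=0.25) is closer to uniform (p=0.5), so it has higher entropy.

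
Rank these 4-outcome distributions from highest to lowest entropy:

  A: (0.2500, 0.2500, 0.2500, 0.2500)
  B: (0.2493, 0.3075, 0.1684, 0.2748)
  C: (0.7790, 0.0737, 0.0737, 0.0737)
A > B > C

Key insight: Entropy is maximized by uniform distributions and minimized by concentrated distributions.

- Uniform distributions have maximum entropy log₂(4) = 2.0000 bits
- The more "peaked" or concentrated a distribution, the lower its entropy

Entropies:
  H(A) = 2.0000 bits
  H(B) = 1.9676 bits
  H(C) = 1.1123 bits

Ranking: A > B > C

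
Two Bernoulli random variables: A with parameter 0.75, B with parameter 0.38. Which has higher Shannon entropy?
B

For binary distributions, entropy is maximized at p=0.5 and decreases as p moves toward 0 or 1.

H(A) = H(0.75) = 0.8113 bits
H(B) = H(0.38) = 0.9580 bits

Distribution B (p=0.38) is closer to uniform (p=0.5), so it has higher entropy.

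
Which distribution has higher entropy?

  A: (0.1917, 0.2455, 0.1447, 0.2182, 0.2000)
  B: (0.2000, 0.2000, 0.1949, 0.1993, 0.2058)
B

Both distributions are close to uniform, making this a harder comparison.

H(A) = 2.3013 bits
H(B) = 2.3217 bits

The distribution closer to uniform has higher entropy.
Answer: B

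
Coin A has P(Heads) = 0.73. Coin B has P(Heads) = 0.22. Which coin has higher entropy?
A

For binary distributions, entropy is maximized at p=0.5 and decreases as p moves toward 0 or 1.

H(A) = H(0.73) = 0.8415 bits
H(B) = H(0.22) = 0.7602 bits

Distribution A (p=0.73) is closer to uniform (p=0.5), so it has higher entropy.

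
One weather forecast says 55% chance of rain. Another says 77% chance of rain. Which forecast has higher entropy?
55% forecast

Treat each forecast as a Bernoulli distribution. Binary entropy is maximized at p=0.5 and falls off symmetrically toward 0 or 1. The 55% forecast is closer to 50%, so it is more uncertain. H(55%) ≈ 0.993 bits, H(77%) ≈ 0.778 bits.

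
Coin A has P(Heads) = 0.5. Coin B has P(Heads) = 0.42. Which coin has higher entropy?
A

For binary distributions, entropy is maximized at p=0.5 and decreases as p moves toward 0 or 1.

H(A) = H(0.5) = 1.0000 bits
H(B) = H(0.42) = 0.9815 bits

Distribution A (p=0.5) is closer to uniform (p=0.5), so it has higher entropy.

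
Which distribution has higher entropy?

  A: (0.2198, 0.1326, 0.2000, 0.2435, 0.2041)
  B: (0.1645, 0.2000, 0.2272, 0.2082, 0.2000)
B

Both distributions are close to uniform, making this a harder comparison.

H(A) = 2.2955 bits
H(B) = 2.3143 bits

The distribution closer to uniform has higher entropy.
Answer: B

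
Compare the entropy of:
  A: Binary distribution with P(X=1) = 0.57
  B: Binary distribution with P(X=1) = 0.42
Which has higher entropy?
A

For binary distributions, entropy is maximized at p=0.5 and decreases as p moves toward 0 or 1.

H(A) = H(0.57) = 0.9858 bits
H(B) = H(0.42) = 0.9815 bits

Distribution A (p=0.57) is closer to uniform (p=0.5), so it has higher entropy.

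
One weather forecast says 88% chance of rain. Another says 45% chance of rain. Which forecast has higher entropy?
45% forecast

Treat each forecast as a Bernoulli distribution. Binary entropy is maximized at p=0.5 and falls off symmetrically toward 0 or 1. The 45% forecast is closer to 50%, so it is more uncertain. H(88%) ≈ 0.529 bits, H(45%) ≈ 0.993 bits.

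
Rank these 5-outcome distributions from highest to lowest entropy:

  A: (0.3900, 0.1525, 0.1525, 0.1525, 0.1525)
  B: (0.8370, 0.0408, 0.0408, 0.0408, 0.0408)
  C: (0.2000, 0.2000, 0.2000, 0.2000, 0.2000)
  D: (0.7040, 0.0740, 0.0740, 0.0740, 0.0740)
C > A > D > B

Key insight: Entropy is maximized by uniform distributions and minimized by concentrated distributions.

Entropies:
  H(A) = 2.1848 bits
  H(B) = 0.9674 bits
  H(C) = 2.3219 bits
  H(D) = 1.4683 bits

Ranking: C > A > D > B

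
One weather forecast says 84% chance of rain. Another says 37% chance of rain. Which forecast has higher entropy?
37% forecast

Treat each forecast as a Bernoulli distribution. Binary entropy is maximized at p=0.5 and falls off symmetrically toward 0 or 1. The 37% forecast is closer to 50%, so it is more uncertain. H(84%) ≈ 0.634 bits, H(37%) ≈ 0.951 bits.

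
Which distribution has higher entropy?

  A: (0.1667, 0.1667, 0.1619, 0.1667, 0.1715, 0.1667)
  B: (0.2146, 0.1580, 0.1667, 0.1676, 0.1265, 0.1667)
A

Both distributions are close to uniform, making this a harder comparison.

H(A) = 2.5848 bits
H(B) = 2.5679 bits

The distribution closer to uniform has higher entropy.
Answer: A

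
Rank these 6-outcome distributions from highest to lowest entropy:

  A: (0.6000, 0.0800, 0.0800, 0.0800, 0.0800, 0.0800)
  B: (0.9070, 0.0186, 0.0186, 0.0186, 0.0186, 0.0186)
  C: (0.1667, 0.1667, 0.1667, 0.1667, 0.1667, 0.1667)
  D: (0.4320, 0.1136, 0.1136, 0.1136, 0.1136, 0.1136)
C > D > A > B

Key insight: Entropy is maximized by uniform distributions and minimized by concentrated distributions.

Entropies:
  H(A) = 1.8997 bits
  H(B) = 0.6623 bits
  H(C) = 2.5850 bits
  H(D) = 2.3055 bits

Ranking: C > D > A > B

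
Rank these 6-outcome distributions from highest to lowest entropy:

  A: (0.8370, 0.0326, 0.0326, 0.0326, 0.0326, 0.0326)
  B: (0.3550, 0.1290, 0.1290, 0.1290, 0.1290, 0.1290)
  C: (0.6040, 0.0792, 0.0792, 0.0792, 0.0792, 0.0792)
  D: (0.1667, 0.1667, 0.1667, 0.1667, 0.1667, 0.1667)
D > B > C > A

Key insight: Entropy is maximized by uniform distributions and minimized by concentrated distributions.

Entropies:
  H(A) = 1.0199 bits
  H(B) = 2.4361 bits
  H(C) = 1.8880 bits
  H(D) = 2.5850 bits

Ranking: D > B > C > A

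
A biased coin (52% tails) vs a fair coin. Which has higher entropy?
Fair coin

The fair coin is uniform (p=0.5), maximizing binary entropy at 1 bit. The biased coin has H(0.52) ≈ 0.999 bits — its outcome is more predictable, so its entropy is lower.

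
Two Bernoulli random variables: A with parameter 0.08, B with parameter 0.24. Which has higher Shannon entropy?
B

For binary distributions, entropy is maximized at p=0.5 and decreases as p moves toward 0 or 1.

H(A) = H(0.08) = 0.4022 bits
H(B) = H(0.24) = 0.7950 bits

Distribution B (p=0.24) is closer to uniform (p=0.5), so it has higher entropy.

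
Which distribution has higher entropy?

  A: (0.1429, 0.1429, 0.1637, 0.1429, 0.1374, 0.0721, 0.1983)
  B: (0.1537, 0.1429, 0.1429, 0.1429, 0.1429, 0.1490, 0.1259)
B

Both distributions are close to uniform, making this a harder comparison.

H(A) = 2.7604 bits
H(B) = 2.8051 bits

The distribution closer to uniform has higher entropy.
Answer: B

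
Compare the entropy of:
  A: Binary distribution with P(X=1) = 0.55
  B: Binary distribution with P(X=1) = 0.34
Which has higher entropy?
A

For binary distributions, entropy is maximized at p=0.5 and decreases as p moves toward 0 or 1.

H(A) = H(0.55) = 0.9928 bits
H(B) = H(0.34) = 0.9248 bits

Distribution A (p=0.55) is closer to uniform (p=0.5), so it has higher entropy.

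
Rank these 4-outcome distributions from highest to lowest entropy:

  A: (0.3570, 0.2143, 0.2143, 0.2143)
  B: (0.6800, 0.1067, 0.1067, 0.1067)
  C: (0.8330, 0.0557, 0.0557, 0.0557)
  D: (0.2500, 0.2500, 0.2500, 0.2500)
D > A > B > C

Key insight: Entropy is maximized by uniform distributions and minimized by concentrated distributions.

Entropies:
  H(A) = 1.9593 bits
  H(B) = 1.4116 bits
  H(C) = 0.9155 bits
  H(D) = 2.0000 bits

Ranking: D > A > B > C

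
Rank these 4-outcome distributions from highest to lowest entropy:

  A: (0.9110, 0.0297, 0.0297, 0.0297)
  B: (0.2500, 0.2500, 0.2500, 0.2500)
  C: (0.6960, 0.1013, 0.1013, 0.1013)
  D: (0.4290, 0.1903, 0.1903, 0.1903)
B > D > C > A

Key insight: Entropy is maximized by uniform distributions and minimized by concentrated distributions.

Entropies:
  H(A) = 0.5742 bits
  H(B) = 2.0000 bits
  H(C) = 1.3680 bits
  H(D) = 1.8904 bits

Ranking: B > D > C > A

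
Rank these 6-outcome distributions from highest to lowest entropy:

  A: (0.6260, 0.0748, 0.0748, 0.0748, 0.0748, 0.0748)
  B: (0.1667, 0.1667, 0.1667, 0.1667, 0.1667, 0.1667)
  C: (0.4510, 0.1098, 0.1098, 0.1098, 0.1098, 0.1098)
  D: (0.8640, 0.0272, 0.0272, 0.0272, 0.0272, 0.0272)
B > C > A > D

Key insight: Entropy is maximized by uniform distributions and minimized by concentrated distributions.

Entropies:
  H(A) = 1.8221 bits
  H(B) = 2.5850 bits
  H(C) = 2.2678 bits
  H(D) = 0.8894 bits

Ranking: B > C > A > D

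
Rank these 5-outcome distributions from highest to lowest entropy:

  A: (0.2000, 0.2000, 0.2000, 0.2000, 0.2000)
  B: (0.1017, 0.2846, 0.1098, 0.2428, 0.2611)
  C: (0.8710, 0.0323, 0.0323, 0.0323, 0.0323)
A > B > C

Key insight: Entropy is maximized by uniform distributions and minimized by concentrated distributions.

- Uniform distributions have maximum entropy log₂(5) = 2.3219 bits
- The more "peaked" or concentrated a distribution, the lower its entropy

Entropies:
  H(A) = 2.3219 bits
  H(B) = 2.2030 bits
  H(C) = 0.8127 bits

Ranking: A > B > C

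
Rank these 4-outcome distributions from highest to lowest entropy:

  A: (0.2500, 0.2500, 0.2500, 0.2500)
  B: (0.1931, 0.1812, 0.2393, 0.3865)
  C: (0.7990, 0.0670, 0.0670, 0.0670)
A > B > C

Key insight: Entropy is maximized by uniform distributions and minimized by concentrated distributions.

- Uniform distributions have maximum entropy log₂(4) = 2.0000 bits
- The more "peaked" or concentrated a distribution, the lower its entropy

Entropies:
  H(A) = 2.0000 bits
  H(B) = 1.9284 bits
  H(C) = 1.0425 bits

Ranking: A > B > C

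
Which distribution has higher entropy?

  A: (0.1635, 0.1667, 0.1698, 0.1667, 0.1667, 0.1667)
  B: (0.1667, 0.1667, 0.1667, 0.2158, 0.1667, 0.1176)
A

Both distributions are close to uniform, making this a harder comparison.

H(A) = 2.5849 bits
H(B) = 2.5638 bits

The distribution closer to uniform has higher entropy.
Answer: A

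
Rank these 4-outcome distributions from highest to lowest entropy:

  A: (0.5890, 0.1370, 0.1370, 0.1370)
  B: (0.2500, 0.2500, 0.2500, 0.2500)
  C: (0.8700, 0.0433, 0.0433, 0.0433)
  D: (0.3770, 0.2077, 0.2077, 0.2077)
B > D > A > C

Key insight: Entropy is maximized by uniform distributions and minimized by concentrated distributions.

Entropies:
  H(A) = 1.6284 bits
  H(B) = 2.0000 bits
  H(C) = 0.7635 bits
  H(D) = 1.9433 bits

Ranking: B > D > A > C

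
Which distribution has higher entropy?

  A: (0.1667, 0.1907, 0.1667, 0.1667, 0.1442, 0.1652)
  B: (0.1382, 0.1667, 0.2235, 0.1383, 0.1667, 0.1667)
A

Both distributions are close to uniform, making this a harder comparison.

H(A) = 2.5803 bits
H(B) = 2.5649 bits

The distribution closer to uniform has higher entropy.
Answer: A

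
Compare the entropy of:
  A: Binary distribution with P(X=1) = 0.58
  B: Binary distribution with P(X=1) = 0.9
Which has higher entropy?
A

For binary distributions, entropy is maximized at p=0.5 and decreases as p moves toward 0 or 1.

H(A) = H(0.58) = 0.9815 bits
H(B) = H(0.9) = 0.4690 bits

Distribution A (p=0.58) is closer to uniform (p=0.5), so it has higher entropy.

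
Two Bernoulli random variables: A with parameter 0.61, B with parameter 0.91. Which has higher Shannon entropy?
A

For binary distributions, entropy is maximized at p=0.5 and decreases as p moves toward 0 or 1.

H(A) = H(0.61) = 0.9648 bits
H(B) = H(0.91) = 0.4365 bits

Distribution A (p=0.61) is closer to uniform (p=0.5), so it has higher entropy.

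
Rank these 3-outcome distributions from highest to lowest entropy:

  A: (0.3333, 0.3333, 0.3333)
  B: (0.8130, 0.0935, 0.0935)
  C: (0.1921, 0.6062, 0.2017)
A > C > B

Key insight: Entropy is maximized by uniform distributions and minimized by concentrated distributions.

- Uniform distributions have maximum entropy log₂(3) = 1.5850 bits
- The more "peaked" or concentrated a distribution, the lower its entropy

Entropies:
  H(A) = 1.5850 bits
  H(B) = 0.8822 bits
  H(C) = 1.3608 bits

Ranking: A > C > B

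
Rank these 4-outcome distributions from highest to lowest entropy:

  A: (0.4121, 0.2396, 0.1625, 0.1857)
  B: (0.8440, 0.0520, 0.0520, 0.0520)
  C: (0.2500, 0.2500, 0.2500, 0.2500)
C > A > B

Key insight: Entropy is maximized by uniform distributions and minimized by concentrated distributions.

- Uniform distributions have maximum entropy log₂(4) = 2.0000 bits
- The more "peaked" or concentrated a distribution, the lower its entropy

Entropies:
  H(A) = 1.8980 bits
  H(B) = 0.8719 bits
  H(C) = 2.0000 bits

Ranking: C > A > B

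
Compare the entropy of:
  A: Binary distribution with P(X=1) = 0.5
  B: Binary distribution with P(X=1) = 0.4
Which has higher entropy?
A

For binary distributions, entropy is maximized at p=0.5 and decreases as p moves toward 0 or 1.

H(A) = H(0.5) = 1.0000 bits
H(B) = H(0.4) = 0.9710 bits

Distribution A (p=0.5) is closer to uniform (p=0.5), so it has higher entropy.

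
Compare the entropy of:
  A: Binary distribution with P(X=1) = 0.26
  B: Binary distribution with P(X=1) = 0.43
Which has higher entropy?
B

For binary distributions, entropy is maximized at p=0.5 and decreases as p moves toward 0 or 1.

H(A) = H(0.26) = 0.8267 bits
H(B) = H(0.43) = 0.9858 bits

Distribution B (p=0.43) is closer to uniform (p=0.5), so it has higher entropy.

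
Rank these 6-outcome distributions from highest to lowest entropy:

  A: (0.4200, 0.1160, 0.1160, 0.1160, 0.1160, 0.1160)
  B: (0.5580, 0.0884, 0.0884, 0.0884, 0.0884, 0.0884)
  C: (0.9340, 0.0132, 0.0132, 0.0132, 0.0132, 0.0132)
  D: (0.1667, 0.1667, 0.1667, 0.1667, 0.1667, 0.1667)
D > A > B > C

Key insight: Entropy is maximized by uniform distributions and minimized by concentrated distributions.

Entropies:
  H(A) = 2.3282 bits
  H(B) = 2.0166 bits
  H(C) = 0.5041 bits
  H(D) = 2.5850 bits

Ranking: D > A > B > C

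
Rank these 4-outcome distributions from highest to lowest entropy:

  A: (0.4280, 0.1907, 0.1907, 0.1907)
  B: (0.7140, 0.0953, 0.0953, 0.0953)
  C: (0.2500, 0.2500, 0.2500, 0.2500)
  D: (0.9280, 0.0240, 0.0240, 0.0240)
C > A > B > D

Key insight: Entropy is maximized by uniform distributions and minimized by concentrated distributions.

Entropies:
  H(A) = 1.8916 bits
  H(B) = 1.3168 bits
  H(C) = 2.0000 bits
  H(D) = 0.4875 bits

Ranking: C > A > B > D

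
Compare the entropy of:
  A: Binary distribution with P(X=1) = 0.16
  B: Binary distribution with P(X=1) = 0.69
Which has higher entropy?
B

For binary distributions, entropy is maximized at p=0.5 and decreases as p moves toward 0 or 1.

H(A) = H(0.16) = 0.6343 bits
H(B) = H(0.69) = 0.8932 bits

Distribution B (p=0.69) is closer to uniform (p=0.5), so it has higher entropy.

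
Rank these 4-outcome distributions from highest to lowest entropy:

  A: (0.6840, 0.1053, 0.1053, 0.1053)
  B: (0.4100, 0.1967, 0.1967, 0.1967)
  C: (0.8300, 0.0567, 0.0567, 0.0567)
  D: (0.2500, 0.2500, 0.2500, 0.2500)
D > B > A > C

Key insight: Entropy is maximized by uniform distributions and minimized by concentrated distributions.

Entropies:
  H(A) = 1.4008 bits
  H(B) = 1.9116 bits
  H(C) = 0.9271 bits
  H(D) = 2.0000 bits

Ranking: D > B > A > C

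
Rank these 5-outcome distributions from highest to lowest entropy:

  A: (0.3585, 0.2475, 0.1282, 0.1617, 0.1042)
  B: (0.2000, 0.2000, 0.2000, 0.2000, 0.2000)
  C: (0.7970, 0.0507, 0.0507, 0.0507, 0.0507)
B > A > C

Key insight: Entropy is maximized by uniform distributions and minimized by concentrated distributions.

- Uniform distributions have maximum entropy log₂(5) = 2.3219 bits
- The more "peaked" or concentrated a distribution, the lower its entropy

Entropies:
  H(A) = 2.1739 bits
  H(B) = 2.3219 bits
  H(C) = 1.1339 bits

Ranking: B > A > C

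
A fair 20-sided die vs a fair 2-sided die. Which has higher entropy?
20-sided die

Both are uniform distributions; for uniform over n outcomes, H = log₂(n). H(20-sided) = log₂(20) = 4.322 bits and H(2-sided) = log₂(2) = 1.000 bits. More outcomes in a uniform distribution means higher entropy.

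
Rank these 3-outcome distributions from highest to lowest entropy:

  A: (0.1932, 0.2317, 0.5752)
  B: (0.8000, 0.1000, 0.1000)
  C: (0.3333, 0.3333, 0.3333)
C > A > B

Key insight: Entropy is maximized by uniform distributions and minimized by concentrated distributions.

- Uniform distributions have maximum entropy log₂(3) = 1.5850 bits
- The more "peaked" or concentrated a distribution, the lower its entropy

Entropies:
  H(A) = 1.4059 bits
  H(B) = 0.9219 bits
  H(C) = 1.5850 bits

Ranking: C > A > B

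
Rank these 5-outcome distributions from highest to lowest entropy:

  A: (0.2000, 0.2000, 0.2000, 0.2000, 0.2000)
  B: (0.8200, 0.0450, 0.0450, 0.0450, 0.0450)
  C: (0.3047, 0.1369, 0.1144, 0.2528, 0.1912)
A > C > B

Key insight: Entropy is maximized by uniform distributions and minimized by concentrated distributions.

- Uniform distributions have maximum entropy log₂(5) = 2.3219 bits
- The more "peaked" or concentrated a distribution, the lower its entropy

Entropies:
  H(A) = 2.3219 bits
  H(B) = 1.0401 bits
  H(C) = 2.2309 bits

Ranking: A > C > B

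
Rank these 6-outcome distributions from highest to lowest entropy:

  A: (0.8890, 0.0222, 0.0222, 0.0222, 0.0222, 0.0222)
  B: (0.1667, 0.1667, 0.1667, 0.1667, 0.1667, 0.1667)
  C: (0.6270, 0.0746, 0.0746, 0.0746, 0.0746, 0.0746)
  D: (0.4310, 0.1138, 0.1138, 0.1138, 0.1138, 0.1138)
B > D > C > A

Key insight: Entropy is maximized by uniform distributions and minimized by concentrated distributions.

Entropies:
  H(A) = 0.7607 bits
  H(B) = 2.5850 bits
  H(C) = 1.8190 bits
  H(D) = 2.3074 bits

Ranking: B > D > C > A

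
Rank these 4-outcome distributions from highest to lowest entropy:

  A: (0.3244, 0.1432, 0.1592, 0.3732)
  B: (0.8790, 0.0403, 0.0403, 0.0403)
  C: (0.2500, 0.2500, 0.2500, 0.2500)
C > A > B

Key insight: Entropy is maximized by uniform distributions and minimized by concentrated distributions.

- Uniform distributions have maximum entropy log₂(4) = 2.0000 bits
- The more "peaked" or concentrated a distribution, the lower its entropy

Entropies:
  H(A) = 1.8811 bits
  H(B) = 0.7240 bits
  H(C) = 2.0000 bits

Ranking: C > A > B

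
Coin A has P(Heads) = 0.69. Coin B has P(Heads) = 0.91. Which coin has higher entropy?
A

For binary distributions, entropy is maximized at p=0.5 and decreases as p moves toward 0 or 1.

H(A) = H(0.69) = 0.8932 bits
H(B) = H(0.91) = 0.4365 bits

Distribution A (p=0.69) is closer to uniform (p=0.5), so it has higher entropy.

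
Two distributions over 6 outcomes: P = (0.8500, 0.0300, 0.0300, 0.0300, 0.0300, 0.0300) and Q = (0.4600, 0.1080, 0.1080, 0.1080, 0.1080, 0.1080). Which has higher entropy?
Q

P is highly concentrated on one outcome (85%), making it nearly deterministic. Q spreads its mass more evenly (max 46%). The more spread-out distribution has higher entropy: H(P) ≈ 0.958 bits, H(Q) ≈ 2.249 bits.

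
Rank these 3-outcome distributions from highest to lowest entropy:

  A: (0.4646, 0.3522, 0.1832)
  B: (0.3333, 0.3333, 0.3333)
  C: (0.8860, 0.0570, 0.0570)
B > A > C

Key insight: Entropy is maximized by uniform distributions and minimized by concentrated distributions.

- Uniform distributions have maximum entropy log₂(3) = 1.5850 bits
- The more "peaked" or concentrated a distribution, the lower its entropy

Entropies:
  H(A) = 1.4926 bits
  H(B) = 1.5850 bits
  H(C) = 0.6259 bits

Ranking: B > A > C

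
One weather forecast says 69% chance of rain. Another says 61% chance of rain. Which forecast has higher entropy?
61% forecast

Treat each forecast as a Bernoulli distribution. Binary entropy is maximized at p=0.5 and falls off symmetrically toward 0 or 1. The 61% forecast is closer to 50%, so it is more uncertain. H(69%) ≈ 0.893 bits, H(61%) ≈ 0.965 bits.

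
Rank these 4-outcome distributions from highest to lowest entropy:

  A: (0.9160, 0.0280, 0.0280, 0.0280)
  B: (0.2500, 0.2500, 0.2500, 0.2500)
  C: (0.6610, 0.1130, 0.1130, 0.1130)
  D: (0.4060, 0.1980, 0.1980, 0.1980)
B > D > C > A

Key insight: Entropy is maximized by uniform distributions and minimized by concentrated distributions.

Entropies:
  H(A) = 0.5493 bits
  H(B) = 2.0000 bits
  H(C) = 1.4612 bits
  H(D) = 1.9158 bits

Ranking: B > D > C > A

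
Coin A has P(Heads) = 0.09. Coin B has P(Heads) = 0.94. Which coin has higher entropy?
A

For binary distributions, entropy is maximized at p=0.5 and decreases as p moves toward 0 or 1.

H(A) = H(0.09) = 0.4365 bits
H(B) = H(0.94) = 0.3274 bits

Distribution A (p=0.09) is closer to uniform (p=0.5), so it has higher entropy.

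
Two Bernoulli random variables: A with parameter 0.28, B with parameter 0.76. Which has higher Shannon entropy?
A

For binary distributions, entropy is maximized at p=0.5 and decreases as p moves toward 0 or 1.

H(A) = H(0.28) = 0.8555 bits
H(B) = H(0.76) = 0.7950 bits

Distribution A (p=0.28) is closer to uniform (p=0.5), so it has higher entropy.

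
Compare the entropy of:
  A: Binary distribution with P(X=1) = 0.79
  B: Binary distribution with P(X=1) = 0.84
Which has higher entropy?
A

For binary distributions, entropy is maximized at p=0.5 and decreases as p moves toward 0 or 1.

H(A) = H(0.79) = 0.7415 bits
H(B) = H(0.84) = 0.6343 bits

Distribution A (p=0.79) is closer to uniform (p=0.5), so it has higher entropy.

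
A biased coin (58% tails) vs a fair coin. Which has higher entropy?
Fair coin

The fair coin is uniform (p=0.5), maximizing binary entropy at 1 bit. The biased coin has H(0.58) ≈ 0.981 bits — its outcome is more predictable, so its entropy is lower.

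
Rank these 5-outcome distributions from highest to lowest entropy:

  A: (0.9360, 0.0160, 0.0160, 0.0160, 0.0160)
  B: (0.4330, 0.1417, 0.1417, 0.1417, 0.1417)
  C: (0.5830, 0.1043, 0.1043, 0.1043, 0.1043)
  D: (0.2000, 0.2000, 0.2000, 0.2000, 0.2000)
D > B > C > A

Key insight: Entropy is maximized by uniform distributions and minimized by concentrated distributions.

Entropies:
  H(A) = 0.4711 bits
  H(B) = 2.1210 bits
  H(C) = 1.8140 bits
  H(D) = 2.3219 bits

Ranking: D > B > C > A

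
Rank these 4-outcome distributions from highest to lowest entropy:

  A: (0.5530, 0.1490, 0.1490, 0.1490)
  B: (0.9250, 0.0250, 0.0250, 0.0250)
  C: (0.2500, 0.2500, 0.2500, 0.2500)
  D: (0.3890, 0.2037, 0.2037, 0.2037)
C > D > A > B

Key insight: Entropy is maximized by uniform distributions and minimized by concentrated distributions.

Entropies:
  H(A) = 1.7004 bits
  H(B) = 0.5032 bits
  H(C) = 2.0000 bits
  H(D) = 1.9326 bits

Ranking: C > D > A > B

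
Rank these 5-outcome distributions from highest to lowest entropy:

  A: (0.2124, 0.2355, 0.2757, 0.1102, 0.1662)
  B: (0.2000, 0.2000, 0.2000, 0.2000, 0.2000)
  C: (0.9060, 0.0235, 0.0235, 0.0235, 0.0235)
B > A > C

Key insight: Entropy is maximized by uniform distributions and minimized by concentrated distributions.

- Uniform distributions have maximum entropy log₂(5) = 2.3219 bits
- The more "peaked" or concentrated a distribution, the lower its entropy

Entropies:
  H(A) = 2.2594 bits
  H(B) = 2.3219 bits
  H(C) = 0.6377 bits

Ranking: B > A > C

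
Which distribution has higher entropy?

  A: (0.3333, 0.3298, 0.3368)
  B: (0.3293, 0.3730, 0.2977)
A

Both distributions are close to uniform, making this a harder comparison.

H(A) = 1.5849 bits
H(B) = 1.5788 bits

The distribution closer to uniform has higher entropy.
Answer: A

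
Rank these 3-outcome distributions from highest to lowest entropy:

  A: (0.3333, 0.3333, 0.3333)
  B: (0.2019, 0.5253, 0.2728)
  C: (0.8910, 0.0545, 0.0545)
A > B > C

Key insight: Entropy is maximized by uniform distributions and minimized by concentrated distributions.

- Uniform distributions have maximum entropy log₂(3) = 1.5850 bits
- The more "peaked" or concentrated a distribution, the lower its entropy

Entropies:
  H(A) = 1.5850 bits
  H(B) = 1.4652 bits
  H(C) = 0.6059 bits

Ranking: A > B > C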